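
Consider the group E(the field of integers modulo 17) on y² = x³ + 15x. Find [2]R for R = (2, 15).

tangent at (2, 15): λ = (3·2² + 15)/(2·15) ≡ 10/13. 13⁻¹ ≡ 4 (mod 17) since 13·4 = 52 ≡ 1, so λ ≡ 10·4 ≡ 6.
  x = λ² - 2 - 2 = 36 - 4 ≡ 15; y = λ·(2 - 15) - 15 ≡ 9. → (15, 9)

(15, 9)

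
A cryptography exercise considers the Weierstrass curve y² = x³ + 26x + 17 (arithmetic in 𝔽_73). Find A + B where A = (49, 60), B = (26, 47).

(49, 60) + (26, 47). λ = (47 - 60)/(26 - 49) ≡ 60/50 mod 73. 50⁻¹ ≡ 19 (mod 73) since 50·19 = 950 ≡ 1, so λ ≡ 45.
  x = λ² - 49 - 26 = 2025 - 75 ≡ 52; y = λ·(49 - 52) - 60 ≡ 24. → (52, 24)

(52, 24)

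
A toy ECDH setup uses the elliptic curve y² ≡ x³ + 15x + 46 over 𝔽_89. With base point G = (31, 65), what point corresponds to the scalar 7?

Repeated addition: build up to 7G.
2G: tangent at (31, 65): λ = (3·31² + 15)/(2·65) ≡ 50/41. 41⁻¹ ≡ 76 (mod 89) since 41·76 = 3116 ≡ 1, so λ ≡ 50·76 ≡ 62.
  x = λ² - 31 - 31 = 3844 - 62 ≡ 44; y = λ·(31 - 44) - 65 ≡ 19. → (44, 19)
3G: (44, 19) + (31, 65). λ = (65 - 19)/(31 - 44) ≡ 46/76 mod 89. 76⁻¹ ≡ 41 (mod 89) since 76·41 = 3116 ≡ 1, so λ ≡ 17.
  x = λ² - 44 - 31 = 289 - 75 ≡ 36; y = λ·(44 - 36) - 19 ≡ 28. → (36, 28)
4G: (36, 28) + (31, 65). λ = (65 - 28)/(31 - 36) ≡ 37/84 mod 89. 84⁻¹ ≡ 71 (mod 89), so λ ≡ 46.
  x = λ² - 36 - 31 = 2116 - 67 ≡ 2; y = λ·(36 - 2) - 28 ≡ 23. → (2, 23)
5G: (2, 23) + (31, 65). λ = (65 - 23)/(31 - 2) ≡ 42/29 mod 89. 29⁻¹ ≡ 43 (mod 89), so λ ≡ 26.
  x = λ² - 2 - 31 = 676 - 33 ≡ 20; y = λ·(2 - 20) - 23 ≡ 43. → (20, 43)
6G: (20, 43) + (31, 65). λ = (65 - 43)/(31 - 20) ≡ 22/11 mod 89. 11⁻¹ ≡ 81 (mod 89), so λ ≡ 2.
  x = λ² - 20 - 31 = 4 - 51 ≡ 42; y = λ·(20 - 42) - 43 ≡ 2. → (42, 2)
7G: (42, 2) + (31, 65). λ = (65 - 2)/(31 - 42) ≡ 63/78 mod 89. 78⁻¹ ≡ 8 (mod 89) since 78·8 = 624 ≡ 1, so λ ≡ 59.
  x = λ² - 42 - 31 = 3481 - 73 ≡ 26; y = λ·(42 - 26) - 2 ≡ 52. → (26, 52)

(26, 52)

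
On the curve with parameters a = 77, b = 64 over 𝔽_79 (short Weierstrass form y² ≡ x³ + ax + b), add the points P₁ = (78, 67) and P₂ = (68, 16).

(78, 67) + (68, 16). λ = (16 - 67)/(68 - 78) ≡ 28/69 mod 79. 69⁻¹ ≡ 71 (mod 79), so λ ≡ 13.
  x = λ² - 78 - 68 = 169 - 146 ≡ 23; y = λ·(78 - 23) - 67 ≡ 16. → (23, 16)

(23, 16)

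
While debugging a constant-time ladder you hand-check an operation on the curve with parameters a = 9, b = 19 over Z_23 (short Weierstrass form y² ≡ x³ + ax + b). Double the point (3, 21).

tangent at (3, 21): λ = (3·3² + 9)/(2·21) ≡ 13/19. 19⁻¹ ≡ 17 (mod 23), so λ ≡ 13·17 ≡ 14.
  x = λ² - 3 - 3 = 196 - 6 ≡ 6; y = λ·(3 - 6) - 21 ≡ 6. → (6, 6)

(6, 6)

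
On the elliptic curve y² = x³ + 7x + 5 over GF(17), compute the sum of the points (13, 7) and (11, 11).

(13, 7) + (11, 11). λ = (11 - 7)/(11 - 13) ≡ 4/15 mod 17. 15⁻¹ ≡ 8 (mod 17), so λ ≡ 15.
  x = λ² - 13 - 11 = 225 - 24 ≡ 14; y = λ·(13 - 14) - 7 ≡ 12. → (14, 12)

(14, 12)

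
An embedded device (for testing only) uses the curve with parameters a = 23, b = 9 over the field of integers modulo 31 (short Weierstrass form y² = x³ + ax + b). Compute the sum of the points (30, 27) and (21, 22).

(30, 27) + (21, 22). λ = (22 - 27)/(21 - 30) ≡ 26/22 mod 31. 22⁻¹ ≡ 24 (mod 31), so λ ≡ 4.
  x = λ² - 30 - 21 = 16 - 51 ≡ 27; y = λ·(30 - 27) - 27 ≡ 16. → (27, 16)

(27, 16)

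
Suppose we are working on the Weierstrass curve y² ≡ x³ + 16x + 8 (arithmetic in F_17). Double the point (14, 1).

tangent at (14, 1): λ = (3·14² + 16)/(2·1) ≡ 9/2. 2⁻¹ ≡ 9 (mod 17), so λ ≡ 9·9 ≡ 13.
  x = λ² - 14 - 14 = 169 - 28 ≡ 5; y = λ·(14 - 5) - 1 ≡ 14. → (5, 14)

(5, 14)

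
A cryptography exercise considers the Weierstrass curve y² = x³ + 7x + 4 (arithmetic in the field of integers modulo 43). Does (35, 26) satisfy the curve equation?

y² = 26² ≡ 31; x³ + 7x + 4 = 43124 ≡ 38 (mod 43). 31 ≠ 38.

no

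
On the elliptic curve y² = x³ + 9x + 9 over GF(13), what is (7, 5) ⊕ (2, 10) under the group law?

(5, 6)

(7, 5) + (2, 10). λ = (10 - 5)/(2 - 7) ≡ 5/8 mod 13. 8⁻¹ ≡ 5 (mod 13) since 8·5 = 40 ≡ 1, so λ ≡ 12.
  x = λ² - 7 - 2 = 144 - 9 ≡ 5; y = λ·(7 - 5) - 5 ≡ 6. → (5, 6)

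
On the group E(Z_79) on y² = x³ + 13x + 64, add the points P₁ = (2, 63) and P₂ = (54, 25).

(2, 63) + (54, 25). λ = (25 - 63)/(54 - 2) ≡ 41/52 mod 79. 52⁻¹ ≡ 38 (mod 79) since 52·38 = 1976 ≡ 1, so λ ≡ 57.
  x = λ² - 2 - 54 = 3249 - 56 ≡ 33; y = λ·(2 - 33) - 63 ≡ 66. → (33, 66)

(33, 66)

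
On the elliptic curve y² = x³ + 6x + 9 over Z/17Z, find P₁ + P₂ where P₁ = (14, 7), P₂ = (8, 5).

(14, 10)

(14, 7) + (8, 5). λ = (5 - 7)/(8 - 14) ≡ 15/11 mod 17. 11⁻¹ ≡ 14 (mod 17) since 11·14 = 154 ≡ 1, so λ ≡ 6.
  x = λ² - 14 - 8 = 36 - 22 ≡ 14; y = λ·(14 - 14) - 7 ≡ 10. → (14, 10)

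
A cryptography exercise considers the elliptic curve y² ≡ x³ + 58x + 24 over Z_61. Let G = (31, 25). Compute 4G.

(13, 13)

Repeated addition: build up to 4G.
2G: tangent at (31, 25): λ = (3·31² + 58)/(2·25) ≡ 13/50. 50⁻¹ ≡ 11 (mod 61), so λ ≡ 13·11 ≡ 21.
  x = λ² - 31 - 31 = 441 - 62 ≡ 13; y = λ·(31 - 13) - 25 ≡ 48. → (13, 48)
3G: (13, 48) + (31, 25). λ = (25 - 48)/(31 - 13) ≡ 38/18 mod 61. 18⁻¹ ≡ 17 (mod 61), so λ ≡ 36.
  x = λ² - 13 - 31 = 1296 - 44 ≡ 32; y = λ·(13 - 32) - 48 ≡ 0. → (32, 0)
4G: (32, 0) + (31, 25). λ = (25 - 0)/(31 - 32) ≡ 25/60 mod 61. 60⁻¹ ≡ 60 (mod 61), so λ ≡ 36.
  x = λ² - 32 - 31 = 1296 - 63 ≡ 13; y = λ·(32 - 13) - 0 ≡ 13. → (13, 13)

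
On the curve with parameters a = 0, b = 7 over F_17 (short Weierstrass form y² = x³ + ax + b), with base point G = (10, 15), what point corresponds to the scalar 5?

(15, 4)

Repeated addition: build up to 5G.
2G: tangent at (10, 15): λ = (3·10² + 0)/(2·15) ≡ 11/13. 13⁻¹ ≡ 4 (mod 17), so λ ≡ 11·4 ≡ 10.
  x = λ² - 10 - 10 = 100 - 20 ≡ 12; y = λ·(10 - 12) - 15 ≡ 16. → (12, 16)
3G: (12, 16) + (10, 15). λ = (15 - 16)/(10 - 12) ≡ 16/15 mod 17. 15⁻¹ ≡ 8 (mod 17), so λ ≡ 9.
  x = λ² - 12 - 10 = 81 - 22 ≡ 8; y = λ·(12 - 8) - 16 ≡ 3. → (8, 3)
4G: (8, 3) + (10, 15). λ = (15 - 3)/(10 - 8) ≡ 12/2 mod 17. 2⁻¹ ≡ 9 (mod 17), so λ ≡ 6.
  x = λ² - 8 - 10 = 36 - 18 ≡ 1; y = λ·(8 - 1) - 3 ≡ 5. → (1, 5)
5G: (1, 5) + (10, 15). λ = (15 - 5)/(10 - 1) ≡ 10/9 mod 17. 9⁻¹ ≡ 2 (mod 17) since 9·2 = 18 ≡ 1, so λ ≡ 3.
  x = λ² - 1 - 10 = 9 - 11 ≡ 15; y = λ·(1 - 15) - 5 ≡ 4. → (15, 4)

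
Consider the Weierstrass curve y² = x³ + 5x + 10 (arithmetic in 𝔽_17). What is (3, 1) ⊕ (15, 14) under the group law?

(3, 1) + (15, 14). λ = (14 - 1)/(15 - 3) ≡ 13/12 mod 17. 12⁻¹ ≡ 10 (mod 17) since 12·10 = 120 ≡ 1, so λ ≡ 11.
  x = λ² - 3 - 15 = 121 - 18 ≡ 1; y = λ·(3 - 1) - 1 ≡ 4. → (1, 4)

(1, 4)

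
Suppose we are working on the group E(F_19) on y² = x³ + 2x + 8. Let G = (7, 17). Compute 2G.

(2, 1)

tangent at (7, 17): λ = (3·7² + 2)/(2·17) ≡ 16/15. 15⁻¹ ≡ 14 (mod 19) since 15·14 = 210 ≡ 1, so λ ≡ 16·14 ≡ 15.
  x = λ² - 7 - 7 = 225 - 14 ≡ 2; y = λ·(7 - 2) - 17 ≡ 1. → (2, 1)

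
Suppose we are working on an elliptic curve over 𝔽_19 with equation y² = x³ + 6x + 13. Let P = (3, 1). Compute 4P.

(18, 14)

Repeated addition: build up to 4P.
2P: tangent at (3, 1): λ = (3·3² + 6)/(2·1) ≡ 14/2. 2⁻¹ ≡ 10 (mod 19), so λ ≡ 14·10 ≡ 7.
  x = λ² - 3 - 3 = 49 - 6 ≡ 5; y = λ·(3 - 5) - 1 ≡ 4. → (5, 4)
3P: (5, 4) + (3, 1). λ = (1 - 4)/(3 - 5) ≡ 16/17 mod 19. 17⁻¹ ≡ 9 (mod 19) since 17·9 = 153 ≡ 1, so λ ≡ 11.
  x = λ² - 5 - 3 = 121 - 8 ≡ 18; y = λ·(5 - 18) - 4 ≡ 5. → (18, 5)
4P: (18, 5) + (3, 1). λ = (1 - 5)/(3 - 18) ≡ 15/4 mod 19. 4⁻¹ ≡ 5 (mod 19) since 4·5 = 20 ≡ 1, so λ ≡ 18.
  x = λ² - 18 - 3 = 324 - 21 ≡ 18; y = λ·(18 - 18) - 5 ≡ 14. → (18, 14)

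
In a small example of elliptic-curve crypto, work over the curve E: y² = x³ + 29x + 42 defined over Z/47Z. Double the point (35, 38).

tangent at (35, 38): λ = (3·35² + 29)/(2·38) ≡ 38/29. 29⁻¹ ≡ 13 (mod 47), so λ ≡ 38·13 ≡ 24.
  x = λ² - 35 - 35 = 576 - 70 ≡ 36; y = λ·(35 - 36) - 38 ≡ 32. → (36, 32)

(36, 32)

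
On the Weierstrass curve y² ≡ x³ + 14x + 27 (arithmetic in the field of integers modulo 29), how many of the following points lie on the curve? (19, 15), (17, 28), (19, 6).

(19, 15): 15² ≡ 22, rhs ≡ 18 → off.
(17, 28): 28² ≡ 1, rhs ≡ 16 → off.
(19, 6): 6² ≡ 7, rhs ≡ 18 → off.

0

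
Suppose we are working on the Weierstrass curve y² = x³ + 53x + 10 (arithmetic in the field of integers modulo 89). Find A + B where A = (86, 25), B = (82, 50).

(88, 32)

(86, 25) + (82, 50). λ = (50 - 25)/(82 - 86) ≡ 25/85 mod 89. 85⁻¹ ≡ 22 (mod 89), so λ ≡ 16.
  x = λ² - 86 - 82 = 256 - 168 ≡ 88; y = λ·(86 - 88) - 25 ≡ 32. → (88, 32)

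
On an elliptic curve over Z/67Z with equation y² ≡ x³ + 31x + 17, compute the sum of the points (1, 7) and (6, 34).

(1, 7) + (6, 34). λ = (34 - 7)/(6 - 1) ≡ 27/5 mod 67. 5⁻¹ ≡ 27 (mod 67), so λ ≡ 59.
  x = λ² - 1 - 6 = 3481 - 7 ≡ 57; y = λ·(1 - 57) - 7 ≡ 39. → (57, 39)

(57, 39)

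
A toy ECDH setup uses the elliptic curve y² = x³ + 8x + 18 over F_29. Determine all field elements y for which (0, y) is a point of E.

x³ + 8x + 18 = 18 ≡ 18 (mod 29).
18 is a non-residue mod 29; no y exists.

none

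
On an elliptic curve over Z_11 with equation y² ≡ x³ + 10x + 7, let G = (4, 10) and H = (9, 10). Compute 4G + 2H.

(3, 3)

First 4G:
Double-and-add on 4 = (100)₂. Start with G = (4, 10) for the leading 1-bit.
double: tangent at (4, 10): λ = (3·4² + 10)/(2·10) ≡ 3/9. 9⁻¹ ≡ 5 (mod 11) since 9·5 = 45 ≡ 1, so λ ≡ 3·5 ≡ 4.
  x = λ² - 4 - 4 = 16 - 8 ≡ 8; y = λ·(4 - 8) - 10 ≡ 7. → (8, 7)
double: tangent at (8, 7): λ = (3·8² + 10)/(2·7) ≡ 4/3. 3⁻¹ ≡ 4 (mod 11), so λ ≡ 4·4 ≡ 5.
  x = λ² - 8 - 8 = 25 - 16 ≡ 9; y = λ·(8 - 9) - 7 ≡ 10. → (9, 10)
4G = (9, 10).
Next 2H:
Repeated addition: build up to 2H.
2H: tangent at (9, 10): λ = (3·9² + 10)/(2·10) ≡ 0/9. 9⁻¹ ≡ 5 (mod 11) since 9·5 = 45 ≡ 1, so λ ≡ 0·5 ≡ 0.
  x = λ² - 9 - 9 = 0 - 18 ≡ 4; y = λ·(9 - 4) - 10 ≡ 1. → (4, 1)
2H = (4, 1).
Finally 4G + 2H:
(9, 10) + (4, 1). λ = (1 - 10)/(4 - 9) ≡ 2/6 mod 11. 6⁻¹ ≡ 2 (mod 11), so λ ≡ 4.
  x = λ² - 9 - 4 = 16 - 13 ≡ 3; y = λ·(9 - 3) - 10 ≡ 3. → (3, 3)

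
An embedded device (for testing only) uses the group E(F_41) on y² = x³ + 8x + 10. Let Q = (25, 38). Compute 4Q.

Double-and-add on 4 = (100)₂. Start with Q = (25, 38) for the leading 1-bit.
double: tangent at (25, 38): λ = (3·25² + 8)/(2·38) ≡ 38/35. 35⁻¹ ≡ 34 (mod 41) since 35·34 = 1190 ≡ 1, so λ ≡ 38·34 ≡ 21.
  x = λ² - 25 - 25 = 441 - 50 ≡ 22; y = λ·(25 - 22) - 38 ≡ 25. → (22, 25)
double: tangent at (22, 25): λ = (3·22² + 8)/(2·25) ≡ 25/9. 9⁻¹ ≡ 32 (mod 41), so λ ≡ 25·32 ≡ 21.
  x = λ² - 22 - 22 = 441 - 44 ≡ 28; y = λ·(22 - 28) - 25 ≡ 13. → (28, 13)

(28, 13)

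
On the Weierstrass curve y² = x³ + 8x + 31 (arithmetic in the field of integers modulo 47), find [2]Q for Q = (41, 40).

(2, 33)

tangent at (41, 40): λ = (3·41² + 8)/(2·40) ≡ 22/33. 33⁻¹ ≡ 10 (mod 47), so λ ≡ 22·10 ≡ 32.
  x = λ² - 41 - 41 = 1024 - 82 ≡ 2; y = λ·(41 - 2) - 40 ≡ 33. → (2, 33)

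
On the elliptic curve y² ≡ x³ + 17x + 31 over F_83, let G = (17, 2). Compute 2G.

tangent at (17, 2): λ = (3·17² + 17)/(2·2) ≡ 54/4. 4⁻¹ ≡ 21 (mod 83) since 4·21 = 84 ≡ 1, so λ ≡ 54·21 ≡ 55.
  x = λ² - 17 - 17 = 3025 - 34 ≡ 3; y = λ·(17 - 3) - 2 ≡ 21. → (3, 21)

(3, 21)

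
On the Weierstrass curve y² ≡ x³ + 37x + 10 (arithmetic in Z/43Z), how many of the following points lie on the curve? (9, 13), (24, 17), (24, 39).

2

(9, 13): 13² ≡ 40, rhs ≡ 40 → on.
(24, 17): 17² ≡ 31, rhs ≡ 16 → off.
(24, 39): 39² ≡ 16, rhs ≡ 16 → on.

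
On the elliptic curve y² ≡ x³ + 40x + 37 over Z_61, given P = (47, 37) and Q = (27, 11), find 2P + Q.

First 2P:
Repeated addition: build up to 2P.
2P: tangent at (47, 37): λ = (3·47² + 40)/(2·37) ≡ 18/13. 13⁻¹ ≡ 47 (mod 61), so λ ≡ 18·47 ≡ 53.
  x = λ² - 47 - 47 = 2809 - 94 ≡ 31; y = λ·(47 - 31) - 37 ≡ 18. → (31, 18)
2P = (31, 18).
Finally 2P + Q:
(31, 18) + (27, 11). λ = (11 - 18)/(27 - 31) ≡ 54/57 mod 61. 57⁻¹ ≡ 15 (mod 61), so λ ≡ 17.
  x = λ² - 31 - 27 = 289 - 58 ≡ 48; y = λ·(31 - 48) - 18 ≡ 59. → (48, 59)

(48, 59)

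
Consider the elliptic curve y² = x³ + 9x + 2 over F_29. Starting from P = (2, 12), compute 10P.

Double-and-add on 10 = (1010)₂. Start with P = (2, 12) for the leading 1-bit.
double: tangent at (2, 12): λ = (3·2² + 9)/(2·12) ≡ 21/24. 24⁻¹ ≡ 23 (mod 29), so λ ≡ 21·23 ≡ 19.
  x = λ² - 2 - 2 = 361 - 4 ≡ 9; y = λ·(2 - 9) - 12 ≡ 0. → (9, 0)
double: (9, 0) + (9, 0): same x and y₁ ≡ -y₂, so the sum is 𝒪.
add P: 𝒪 + (2, 12) = (2, 12) (identity).
double: tangent at (2, 12): λ = (3·2² + 9)/(2·12) ≡ 21/24. 24⁻¹ ≡ 23 (mod 29) since 24·23 = 552 ≡ 1, so λ ≡ 21·23 ≡ 19.
  x = λ² - 2 - 2 = 361 - 4 ≡ 9; y = λ·(2 - 9) - 12 ≡ 0. → (9, 0)

(9, 0)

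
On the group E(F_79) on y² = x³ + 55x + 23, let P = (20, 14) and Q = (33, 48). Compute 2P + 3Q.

O

First 2P:
Repeated addition: build up to 2P.
2P: tangent at (20, 14): λ = (3·20² + 55)/(2·14) ≡ 70/28. 28⁻¹ ≡ 48 (mod 79) since 28·48 = 1344 ≡ 1, so λ ≡ 70·48 ≡ 42.
  x = λ² - 20 - 20 = 1764 - 40 ≡ 65; y = λ·(20 - 65) - 14 ≡ 71. → (65, 71)
2P = (65, 71).
Next 3Q:
Repeated addition: build up to 3Q.
2Q: tangent at (33, 48): λ = (3·33² + 55)/(2·48) ≡ 4/17. 17⁻¹ ≡ 14 (mod 79) since 17·14 = 238 ≡ 1, so λ ≡ 4·14 ≡ 56.
  x = λ² - 33 - 33 = 3136 - 66 ≡ 68; y = λ·(33 - 68) - 48 ≡ 46. → (68, 46)
3Q: (68, 46) + (33, 48). λ = (48 - 46)/(33 - 68) ≡ 2/44 mod 79. 44⁻¹ ≡ 9 (mod 79), so λ ≡ 18.
  x = λ² - 68 - 33 = 324 - 101 ≡ 65; y = λ·(68 - 65) - 46 ≡ 8. → (65, 8)
3Q = (65, 8).
Finally 2P + 3Q:
(65, 71) + (65, 8): same x and y₁ ≡ -y₂, so the sum is O.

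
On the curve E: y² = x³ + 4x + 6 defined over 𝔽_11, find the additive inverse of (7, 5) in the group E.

-(7, 5) = (7, -5 mod 11) = (7, 6).

(7, 6)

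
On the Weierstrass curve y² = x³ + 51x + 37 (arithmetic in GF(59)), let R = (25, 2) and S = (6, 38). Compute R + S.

(25, 2) + (6, 38). λ = (38 - 2)/(6 - 25) ≡ 36/40 mod 59. 40⁻¹ ≡ 31 (mod 59) since 40·31 = 1240 ≡ 1, so λ ≡ 54.
  x = λ² - 25 - 6 = 2916 - 31 ≡ 53; y = λ·(25 - 53) - 2 ≡ 20. → (53, 20)

(53, 20)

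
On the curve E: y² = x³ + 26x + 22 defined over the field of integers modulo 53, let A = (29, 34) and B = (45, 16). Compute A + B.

(49, 15)

(29, 34) + (45, 16). λ = (16 - 34)/(45 - 29) ≡ 35/16 mod 53. 16⁻¹ ≡ 10 (mod 53) since 16·10 = 160 ≡ 1, so λ ≡ 32.
  x = λ² - 29 - 45 = 1024 - 74 ≡ 49; y = λ·(29 - 49) - 34 ≡ 15. → (49, 15)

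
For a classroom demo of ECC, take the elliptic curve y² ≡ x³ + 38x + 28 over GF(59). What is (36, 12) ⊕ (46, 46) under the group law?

(36, 12) + (46, 46). λ = (46 - 12)/(46 - 36) ≡ 34/10 mod 59. 10⁻¹ ≡ 6 (mod 59), so λ ≡ 27.
  x = λ² - 36 - 46 = 729 - 82 ≡ 57; y = λ·(36 - 57) - 12 ≡ 11. → (57, 11)

(57, 11)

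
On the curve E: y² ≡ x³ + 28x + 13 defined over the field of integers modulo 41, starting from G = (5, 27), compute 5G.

Repeated addition: build up to 5G.
2G: tangent at (5, 27): λ = (3·5² + 28)/(2·27) ≡ 21/13. 13⁻¹ ≡ 19 (mod 41) since 13·19 = 247 ≡ 1, so λ ≡ 21·19 ≡ 30.
  x = λ² - 5 - 5 = 900 - 10 ≡ 29; y = λ·(5 - 29) - 27 ≡ 32. → (29, 32)
3G: (29, 32) + (5, 27). λ = (27 - 32)/(5 - 29) ≡ 36/17 mod 41. 17⁻¹ ≡ 29 (mod 41) since 17·29 = 493 ≡ 1, so λ ≡ 19.
  x = λ² - 29 - 5 = 361 - 34 ≡ 40; y = λ·(29 - 40) - 32 ≡ 5. → (40, 5)
4G: (40, 5) + (5, 27). λ = (27 - 5)/(5 - 40) ≡ 22/6 mod 41. 6⁻¹ ≡ 7 (mod 41), so λ ≡ 31.
  x = λ² - 40 - 5 = 961 - 45 ≡ 14; y = λ·(40 - 14) - 5 ≡ 22. → (14, 22)
5G: (14, 22) + (5, 27). λ = (27 - 22)/(5 - 14) ≡ 5/32 mod 41. 32⁻¹ ≡ 9 (mod 41), so λ ≡ 4.
  x = λ² - 14 - 5 = 16 - 19 ≡ 38; y = λ·(14 - 38) - 22 ≡ 5. → (38, 5)

(38, 5)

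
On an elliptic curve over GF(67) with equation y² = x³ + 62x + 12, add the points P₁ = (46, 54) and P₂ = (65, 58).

(46, 54) + (65, 58). λ = (58 - 54)/(65 - 46) ≡ 4/19 mod 67. 19⁻¹ ≡ 60 (mod 67), so λ ≡ 39.
  x = λ² - 46 - 65 = 1521 - 111 ≡ 3; y = λ·(46 - 3) - 54 ≡ 15. → (3, 15)

(3, 15)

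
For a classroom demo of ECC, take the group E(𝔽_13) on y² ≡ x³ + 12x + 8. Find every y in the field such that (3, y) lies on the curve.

none

x³ + 12x + 8 = 71 ≡ 6 (mod 13).
6 is a non-residue mod 13; no y exists.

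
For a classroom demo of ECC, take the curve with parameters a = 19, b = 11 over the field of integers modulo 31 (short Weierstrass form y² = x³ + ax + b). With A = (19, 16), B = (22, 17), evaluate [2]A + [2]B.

(3, 23)

First 2A:
Repeated addition: build up to 2A.
2A: tangent at (19, 16): λ = (3·19² + 19)/(2·16) ≡ 17/1. 1⁻¹ ≡ 1 (mod 31) since 1·1 = 1 ≡ 1, so λ ≡ 17·1 ≡ 17.
  x = λ² - 19 - 19 = 289 - 38 ≡ 3; y = λ·(19 - 3) - 16 ≡ 8. → (3, 8)
2A = (3, 8).
Next 2B:
Repeated addition: build up to 2B.
2B: tangent at (22, 17): λ = (3·22² + 19)/(2·17) ≡ 14/3. 3⁻¹ ≡ 21 (mod 31), so λ ≡ 14·21 ≡ 15.
  x = λ² - 22 - 22 = 225 - 44 ≡ 26; y = λ·(22 - 26) - 17 ≡ 16. → (26, 16)
2B = (26, 16).
Finally 2A + 2B:
(3, 8) + (26, 16). λ = (16 - 8)/(26 - 3) ≡ 8/23 mod 31. 23⁻¹ ≡ 27 (mod 31) since 23·27 = 621 ≡ 1, so λ ≡ 30.
  x = λ² - 3 - 26 = 900 - 29 ≡ 3; y = λ·(3 - 3) - 8 ≡ 23. → (3, 23)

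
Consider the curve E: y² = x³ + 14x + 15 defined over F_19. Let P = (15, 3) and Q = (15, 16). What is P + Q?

The two points share x = 15 and their y-coordinates satisfy 3 + 16 ≡ 0 (mod 19), so they are inverses. Their sum is 𝒪.

O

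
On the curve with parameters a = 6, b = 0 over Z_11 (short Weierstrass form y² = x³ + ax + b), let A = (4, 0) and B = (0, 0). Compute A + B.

(7, 0)

(4, 0) + (0, 0). λ = (0 - 0)/(0 - 4) ≡ 0/7 mod 11. 7⁻¹ ≡ 8 (mod 11) since 7·8 = 56 ≡ 1, so λ ≡ 0.
  x = λ² - 4 - 0 = 0 - 4 ≡ 7; y = λ·(4 - 7) - 0 ≡ 0. → (7, 0)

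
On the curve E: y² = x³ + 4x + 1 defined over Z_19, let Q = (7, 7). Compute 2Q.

tangent at (7, 7): λ = (3·7² + 4)/(2·7) ≡ 18/14. 14⁻¹ ≡ 15 (mod 19), so λ ≡ 18·15 ≡ 4.
  x = λ² - 7 - 7 = 16 - 14 ≡ 2; y = λ·(7 - 2) - 7 ≡ 13. → (2, 13)

(2, 13)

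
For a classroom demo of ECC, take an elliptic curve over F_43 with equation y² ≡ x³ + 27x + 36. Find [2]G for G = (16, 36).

tangent at (16, 36): λ = (3·16² + 27)/(2·36) ≡ 21/29. 29⁻¹ ≡ 3 (mod 43) since 29·3 = 87 ≡ 1, so λ ≡ 21·3 ≡ 20.
  x = λ² - 16 - 16 = 400 - 32 ≡ 24; y = λ·(16 - 24) - 36 ≡ 19. → (24, 19)

(24, 19)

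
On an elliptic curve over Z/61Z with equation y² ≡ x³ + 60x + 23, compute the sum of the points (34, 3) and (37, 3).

(34, 3) + (37, 3). λ = (3 - 3)/(37 - 34) ≡ 0/3 mod 61. 3⁻¹ ≡ 41 (mod 61) since 3·41 = 123 ≡ 1, so λ ≡ 0.
  x = λ² - 34 - 37 = 0 - 71 ≡ 51; y = λ·(34 - 51) - 3 ≡ 58. → (51, 58)

(51, 58)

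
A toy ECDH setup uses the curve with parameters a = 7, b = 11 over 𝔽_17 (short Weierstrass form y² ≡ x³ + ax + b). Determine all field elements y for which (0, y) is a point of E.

x³ + 7x + 11 = 11 ≡ 11 (mod 17).
11 is a non-residue mod 17; no y exists.

none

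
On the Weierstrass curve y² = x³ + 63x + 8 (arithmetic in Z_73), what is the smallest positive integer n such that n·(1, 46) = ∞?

5

2P: tangent at (1, 46): λ = (3·1² + 63)/(2·46) ≡ 66/19. 19⁻¹ ≡ 50 (mod 73), so λ ≡ 66·50 ≡ 15.
  x = λ² - 1 - 1 = 225 - 2 ≡ 4; y = λ·(1 - 4) - 46 ≡ 55. → (4, 55)
3P: (4, 55) + (1, 46). λ = (46 - 55)/(1 - 4) ≡ 64/70 mod 73. 70⁻¹ ≡ 24 (mod 73), so λ ≡ 3.
  x = λ² - 4 - 1 = 9 - 5 ≡ 4; y = λ·(4 - 4) - 55 ≡ 18. → (4, 18)
4P: (4, 18) + (1, 46). λ = (46 - 18)/(1 - 4) ≡ 28/70 mod 73. 70⁻¹ ≡ 24 (mod 73), so λ ≡ 15.
  x = λ² - 4 - 1 = 225 - 5 ≡ 1; y = λ·(4 - 1) - 18 ≡ 27. → (1, 27)
5P: (1, 27) + (1, 46): same x and y₁ ≡ -y₂, so the sum is ∞.
5P = ∞, so the order is 5.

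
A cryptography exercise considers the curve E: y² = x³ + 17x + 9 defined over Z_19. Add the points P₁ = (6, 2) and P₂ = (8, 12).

(6, 2) + (8, 12). λ = (12 - 2)/(8 - 6) ≡ 10/2 mod 19. 2⁻¹ ≡ 10 (mod 19) since 2·10 = 20 ≡ 1, so λ ≡ 5.
  x = λ² - 6 - 8 = 25 - 14 ≡ 11; y = λ·(6 - 11) - 2 ≡ 11. → (11, 11)

(11, 11)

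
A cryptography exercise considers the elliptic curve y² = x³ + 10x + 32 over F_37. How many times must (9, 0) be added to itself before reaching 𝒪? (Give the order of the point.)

2

2P: (9, 0) + (9, 0): same x and y₁ ≡ -y₂, so the sum is 𝒪.
2P = 𝒪, so the order is 2.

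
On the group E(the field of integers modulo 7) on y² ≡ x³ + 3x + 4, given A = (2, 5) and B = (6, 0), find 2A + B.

First 2A:
Repeated addition: build up to 2A.
2A: tangent at (2, 5): λ = (3·2² + 3)/(2·5) ≡ 1/3. 3⁻¹ ≡ 5 (mod 7), so λ ≡ 1·5 ≡ 5.
  x = λ² - 2 - 2 = 25 - 4 ≡ 0; y = λ·(2 - 0) - 5 ≡ 5. → (0, 5)
2A = (0, 5).
Finally 2A + B:
(0, 5) + (6, 0). λ = (0 - 5)/(6 - 0) ≡ 2/6 mod 7. 6⁻¹ ≡ 6 (mod 7), so λ ≡ 5.
  x = λ² - 0 - 6 = 25 - 6 ≡ 5; y = λ·(0 - 5) - 5 ≡ 5. → (5, 5)

(5, 5)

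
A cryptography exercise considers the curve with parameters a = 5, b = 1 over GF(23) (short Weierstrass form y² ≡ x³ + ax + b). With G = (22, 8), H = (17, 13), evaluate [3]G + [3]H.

First 3G:
Repeated addition: build up to 3G.
2G: tangent at (22, 8): λ = (3·22² + 5)/(2·8) ≡ 8/16. 16⁻¹ ≡ 13 (mod 23), so λ ≡ 8·13 ≡ 12.
  x = λ² - 22 - 22 = 144 - 44 ≡ 8; y = λ·(22 - 8) - 8 ≡ 22. → (8, 22)
3G: (8, 22) + (22, 8). λ = (8 - 22)/(22 - 8) ≡ 9/14 mod 23. 14⁻¹ ≡ 5 (mod 23), so λ ≡ 22.
  x = λ² - 8 - 22 = 484 - 30 ≡ 17; y = λ·(8 - 17) - 22 ≡ 10. → (17, 10)
3G = (17, 10).
Next 3H:
Repeated addition: build up to 3H.
2H: tangent at (17, 13): λ = (3·17² + 5)/(2·13) ≡ 21/3. 3⁻¹ ≡ 8 (mod 23), so λ ≡ 21·8 ≡ 7.
  x = λ² - 17 - 17 = 49 - 34 ≡ 15; y = λ·(17 - 15) - 13 ≡ 1. → (15, 1)
3H: (15, 1) + (17, 13). λ = (13 - 1)/(17 - 15) ≡ 12/2 mod 23. 2⁻¹ ≡ 12 (mod 23) since 2·12 = 24 ≡ 1, so λ ≡ 6.
  x = λ² - 15 - 17 = 36 - 32 ≡ 4; y = λ·(15 - 4) - 1 ≡ 19. → (4, 19)
3H = (4, 19).
Finally 3G + 3H:
(17, 10) + (4, 19). λ = (19 - 10)/(4 - 17) ≡ 9/10 mod 23. 10⁻¹ ≡ 7 (mod 23), so λ ≡ 17.
  x = λ² - 17 - 4 = 289 - 21 ≡ 15; y = λ·(17 - 15) - 10 ≡ 1. → (15, 1)

(15, 1)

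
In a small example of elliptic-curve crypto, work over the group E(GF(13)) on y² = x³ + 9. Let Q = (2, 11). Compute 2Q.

tangent at (2, 11): λ = (3·2² + 0)/(2·11) ≡ 12/9. 9⁻¹ ≡ 3 (mod 13) since 9·3 = 27 ≡ 1, so λ ≡ 12·3 ≡ 10.
  x = λ² - 2 - 2 = 100 - 4 ≡ 5; y = λ·(2 - 5) - 11 ≡ 11. → (5, 11)

(5, 11)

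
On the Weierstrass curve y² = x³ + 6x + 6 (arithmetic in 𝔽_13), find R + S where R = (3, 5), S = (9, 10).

(10, 0)

(3, 5) + (9, 10). λ = (10 - 5)/(9 - 3) ≡ 5/6 mod 13. 6⁻¹ ≡ 11 (mod 13), so λ ≡ 3.
  x = λ² - 3 - 9 = 9 - 12 ≡ 10; y = λ·(3 - 10) - 5 ≡ 0. → (10, 0)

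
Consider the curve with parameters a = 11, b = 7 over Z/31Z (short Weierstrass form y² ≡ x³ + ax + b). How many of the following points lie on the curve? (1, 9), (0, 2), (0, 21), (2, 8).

(1, 9): 9² ≡ 19, rhs ≡ 19 → on.
(0, 2): 2² ≡ 4, rhs ≡ 7 → off.
(0, 21): 21² ≡ 7, rhs ≡ 7 → on.
(2, 8): 8² ≡ 2, rhs ≡ 6 → off.

2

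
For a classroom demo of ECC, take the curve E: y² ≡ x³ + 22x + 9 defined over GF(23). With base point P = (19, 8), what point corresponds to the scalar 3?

(11, 15)

Repeated addition: build up to 3P.
2P: tangent at (19, 8): λ = (3·19² + 22)/(2·8) ≡ 1/16. 16⁻¹ ≡ 13 (mod 23) since 16·13 = 208 ≡ 1, so λ ≡ 1·13 ≡ 13.
  x = λ² - 19 - 19 = 169 - 38 ≡ 16; y = λ·(19 - 16) - 8 ≡ 8. → (16, 8)
3P: (16, 8) + (19, 8). λ = (8 - 8)/(19 - 16) ≡ 0/3 mod 23. 3⁻¹ ≡ 8 (mod 23) since 3·8 = 24 ≡ 1, so λ ≡ 0.
  x = λ² - 16 - 19 = 0 - 35 ≡ 11; y = λ·(16 - 11) - 8 ≡ 15. → (11, 15)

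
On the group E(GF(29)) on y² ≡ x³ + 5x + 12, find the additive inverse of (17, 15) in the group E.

(17, 14)

-(17, 15) = (17, -15 mod 29) = (17, 14).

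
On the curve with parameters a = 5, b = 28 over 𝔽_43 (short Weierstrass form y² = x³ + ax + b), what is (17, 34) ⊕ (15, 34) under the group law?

(11, 9)

(17, 34) + (15, 34). λ = (34 - 34)/(15 - 17) ≡ 0/41 mod 43. 41⁻¹ ≡ 21 (mod 43), so λ ≡ 0.
  x = λ² - 17 - 15 = 0 - 32 ≡ 11; y = λ·(17 - 11) - 34 ≡ 9. → (11, 9)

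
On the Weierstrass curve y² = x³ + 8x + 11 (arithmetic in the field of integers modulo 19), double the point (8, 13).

(0, 12)

tangent at (8, 13): λ = (3·8² + 8)/(2·13) ≡ 10/7. 7⁻¹ ≡ 11 (mod 19) since 7·11 = 77 ≡ 1, so λ ≡ 10·11 ≡ 15.
  x = λ² - 8 - 8 = 225 - 16 ≡ 0; y = λ·(8 - 0) - 13 ≡ 12. → (0, 12)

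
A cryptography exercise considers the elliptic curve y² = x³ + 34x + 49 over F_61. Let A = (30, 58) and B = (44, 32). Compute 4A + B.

First 4A:
Repeated addition: build up to 4A.
2A: tangent at (30, 58): λ = (3·30² + 34)/(2·58) ≡ 50/55. 55⁻¹ ≡ 10 (mod 61) since 55·10 = 550 ≡ 1, so λ ≡ 50·10 ≡ 12.
  x = λ² - 30 - 30 = 144 - 60 ≡ 23; y = λ·(30 - 23) - 58 ≡ 26. → (23, 26)
3A: (23, 26) + (30, 58). λ = (58 - 26)/(30 - 23) ≡ 32/7 mod 61. 7⁻¹ ≡ 35 (mod 61), so λ ≡ 22.
  x = λ² - 23 - 30 = 484 - 53 ≡ 4; y = λ·(23 - 4) - 26 ≡ 26. → (4, 26)
4A: (4, 26) + (30, 58). λ = (58 - 26)/(30 - 4) ≡ 32/26 mod 61. 26⁻¹ ≡ 54 (mod 61) since 26·54 = 1404 ≡ 1, so λ ≡ 20.
  x = λ² - 4 - 30 = 400 - 34 ≡ 0; y = λ·(4 - 0) - 26 ≡ 54. → (0, 54)
4A = (0, 54).
Finally 4A + B:
(0, 54) + (44, 32). λ = (32 - 54)/(44 - 0) ≡ 39/44 mod 61. 44⁻¹ ≡ 43 (mod 61), so λ ≡ 30.
  x = λ² - 0 - 44 = 900 - 44 ≡ 2; y = λ·(0 - 2) - 54 ≡ 8. → (2, 8)

(2, 8)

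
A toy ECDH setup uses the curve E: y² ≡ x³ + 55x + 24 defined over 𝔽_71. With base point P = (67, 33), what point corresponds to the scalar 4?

Repeated addition: build up to 4P.
2P: tangent at (67, 33): λ = (3·67² + 55)/(2·33) ≡ 32/66. 66⁻¹ ≡ 14 (mod 71), so λ ≡ 32·14 ≡ 22.
  x = λ² - 67 - 67 = 484 - 134 ≡ 66; y = λ·(67 - 66) - 33 ≡ 60. → (66, 60)
3P: (66, 60) + (67, 33). λ = (33 - 60)/(67 - 66) ≡ 44/1 mod 71. 1⁻¹ ≡ 1 (mod 71), so λ ≡ 44.
  x = λ² - 66 - 67 = 1936 - 133 ≡ 28; y = λ·(66 - 28) - 60 ≡ 50. → (28, 50)
4P: (28, 50) + (67, 33). λ = (33 - 50)/(67 - 28) ≡ 54/39 mod 71. 39⁻¹ ≡ 51 (mod 71), so λ ≡ 56.
  x = λ² - 28 - 67 = 3136 - 95 ≡ 59; y = λ·(28 - 59) - 50 ≡ 60. → (59, 60)

(59, 60)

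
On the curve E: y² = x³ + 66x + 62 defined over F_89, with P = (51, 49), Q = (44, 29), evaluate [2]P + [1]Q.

First 2P:
Repeated addition: build up to 2P.
2P: tangent at (51, 49): λ = (3·51² + 66)/(2·49) ≡ 37/9. 9⁻¹ ≡ 10 (mod 89), so λ ≡ 37·10 ≡ 14.
  x = λ² - 51 - 51 = 196 - 102 ≡ 5; y = λ·(51 - 5) - 49 ≡ 61. → (5, 61)
2P = (5, 61).
Finally 2P + Q:
(5, 61) + (44, 29). λ = (29 - 61)/(44 - 5) ≡ 57/39 mod 89. 39⁻¹ ≡ 16 (mod 89), so λ ≡ 22.
  x = λ² - 5 - 44 = 484 - 49 ≡ 79; y = λ·(5 - 79) - 61 ≡ 2. → (79, 2)

(79, 2)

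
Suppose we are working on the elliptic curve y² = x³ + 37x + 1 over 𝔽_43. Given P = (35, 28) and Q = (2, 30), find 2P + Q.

First 2P:
Repeated addition: build up to 2P.
2P: tangent at (35, 28): λ = (3·35² + 37)/(2·28) ≡ 14/13. 13⁻¹ ≡ 10 (mod 43) since 13·10 = 130 ≡ 1, so λ ≡ 14·10 ≡ 11.
  x = λ² - 35 - 35 = 121 - 70 ≡ 8; y = λ·(35 - 8) - 28 ≡ 11. → (8, 11)
2P = (8, 11).
Finally 2P + Q:
(8, 11) + (2, 30). λ = (30 - 11)/(2 - 8) ≡ 19/37 mod 43. 37⁻¹ ≡ 7 (mod 43), so λ ≡ 4.
  x = λ² - 8 - 2 = 16 - 10 ≡ 6; y = λ·(8 - 6) - 11 ≡ 40. → (6, 40)

(6, 40)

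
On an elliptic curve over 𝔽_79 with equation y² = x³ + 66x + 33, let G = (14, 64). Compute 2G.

tangent at (14, 64): λ = (3·14² + 66)/(2·64) ≡ 22/49. 49⁻¹ ≡ 50 (mod 79), so λ ≡ 22·50 ≡ 73.
  x = λ² - 14 - 14 = 5329 - 28 ≡ 8; y = λ·(14 - 8) - 64 ≡ 58. → (8, 58)

(8, 58)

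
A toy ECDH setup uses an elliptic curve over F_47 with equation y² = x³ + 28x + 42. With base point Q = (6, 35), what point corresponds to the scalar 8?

Repeated addition: build up to 8Q.
2Q: tangent at (6, 35): λ = (3·6² + 28)/(2·35) ≡ 42/23. 23⁻¹ ≡ 45 (mod 47), so λ ≡ 42·45 ≡ 10.
  x = λ² - 6 - 6 = 100 - 12 ≡ 41; y = λ·(6 - 41) - 35 ≡ 38. → (41, 38)
3Q: (41, 38) + (6, 35). λ = (35 - 38)/(6 - 41) ≡ 44/12 mod 47. 12⁻¹ ≡ 4 (mod 47) since 12·4 = 48 ≡ 1, so λ ≡ 35.
  x = λ² - 41 - 6 = 1225 - 47 ≡ 3; y = λ·(41 - 3) - 38 ≡ 23. → (3, 23)
4Q: (3, 23) + (6, 35). λ = (35 - 23)/(6 - 3) ≡ 12/3 mod 47. 3⁻¹ ≡ 16 (mod 47) since 3·16 = 48 ≡ 1, so λ ≡ 4.
  x = λ² - 3 - 6 = 16 - 9 ≡ 7; y = λ·(3 - 7) - 23 ≡ 8. → (7, 8)
5Q: (7, 8) + (6, 35). λ = (35 - 8)/(6 - 7) ≡ 27/46 mod 47. 46⁻¹ ≡ 46 (mod 47), so λ ≡ 20.
  x = λ² - 7 - 6 = 400 - 13 ≡ 11; y = λ·(7 - 11) - 8 ≡ 6. → (11, 6)
6Q: (11, 6) + (6, 35). λ = (35 - 6)/(6 - 11) ≡ 29/42 mod 47. 42⁻¹ ≡ 28 (mod 47) since 42·28 = 1176 ≡ 1, so λ ≡ 13.
  x = λ² - 11 - 6 = 169 - 17 ≡ 11; y = λ·(11 - 11) - 6 ≡ 41. → (11, 41)
7Q: (11, 41) + (6, 35). λ = (35 - 41)/(6 - 11) ≡ 41/42 mod 47. 42⁻¹ ≡ 28 (mod 47), so λ ≡ 20.
  x = λ² - 11 - 6 = 400 - 17 ≡ 7; y = λ·(11 - 7) - 41 ≡ 39. → (7, 39)
8Q: (7, 39) + (6, 35). λ = (35 - 39)/(6 - 7) ≡ 43/46 mod 47. 46⁻¹ ≡ 46 (mod 47), so λ ≡ 4.
  x = λ² - 7 - 6 = 16 - 13 ≡ 3; y = λ·(7 - 3) - 39 ≡ 24. → (3, 24)

(3, 24)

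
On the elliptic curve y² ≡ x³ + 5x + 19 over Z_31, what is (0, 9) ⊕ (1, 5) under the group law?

(15, 20)

(0, 9) + (1, 5). λ = (5 - 9)/(1 - 0) ≡ 27/1 mod 31. 1⁻¹ ≡ 1 (mod 31), so λ ≡ 27.
  x = λ² - 0 - 1 = 729 - 1 ≡ 15; y = λ·(0 - 15) - 9 ≡ 20. → (15, 20)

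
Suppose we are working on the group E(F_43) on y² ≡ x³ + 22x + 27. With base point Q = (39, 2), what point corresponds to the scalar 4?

(31, 20)

Repeated addition: build up to 4Q.
2Q: tangent at (39, 2): λ = (3·39² + 22)/(2·2) ≡ 27/4. 4⁻¹ ≡ 11 (mod 43), so λ ≡ 27·11 ≡ 39.
  x = λ² - 39 - 39 = 1521 - 78 ≡ 24; y = λ·(39 - 24) - 2 ≡ 24. → (24, 24)
3Q: (24, 24) + (39, 2). λ = (2 - 24)/(39 - 24) ≡ 21/15 mod 43. 15⁻¹ ≡ 23 (mod 43), so λ ≡ 10.
  x = λ² - 24 - 39 = 100 - 63 ≡ 37; y = λ·(24 - 37) - 24 ≡ 18. → (37, 18)
4Q: (37, 18) + (39, 2). λ = (2 - 18)/(39 - 37) ≡ 27/2 mod 43. 2⁻¹ ≡ 22 (mod 43), so λ ≡ 35.
  x = λ² - 37 - 39 = 1225 - 76 ≡ 31; y = λ·(37 - 31) - 18 ≡ 20. → (31, 20)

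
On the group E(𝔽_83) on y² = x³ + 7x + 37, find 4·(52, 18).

(10, 51)

Write Q = (52, 18).
Double-and-add on 4 = (100)₂. Start with Q = (52, 18) for the leading 1-bit.
double: tangent at (52, 18): λ = (3·52² + 7)/(2·18) ≡ 68/36. 36⁻¹ ≡ 30 (mod 83) since 36·30 = 1080 ≡ 1, so λ ≡ 68·30 ≡ 48.
  x = λ² - 52 - 52 = 2304 - 104 ≡ 42; y = λ·(52 - 42) - 18 ≡ 47. → (42, 47)
double: tangent at (42, 47): λ = (3·42² + 7)/(2·47) ≡ 70/11. 11⁻¹ ≡ 68 (mod 83), so λ ≡ 70·68 ≡ 29.
  x = λ² - 42 - 42 = 841 - 84 ≡ 10; y = λ·(42 - 10) - 47 ≡ 51. → (10, 51)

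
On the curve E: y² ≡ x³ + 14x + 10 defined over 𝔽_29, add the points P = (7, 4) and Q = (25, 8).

(7, 4) + (25, 8). λ = (8 - 4)/(25 - 7) ≡ 4/18 mod 29. 18⁻¹ ≡ 21 (mod 29), so λ ≡ 26.
  x = λ² - 7 - 25 = 676 - 32 ≡ 6; y = λ·(7 - 6) - 4 ≡ 22. → (6, 22)

(6, 22)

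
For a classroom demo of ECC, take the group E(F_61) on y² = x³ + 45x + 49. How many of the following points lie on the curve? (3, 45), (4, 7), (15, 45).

(3, 45): 45² ≡ 12, rhs ≡ 28 → off.
(4, 7): 7² ≡ 49, rhs ≡ 49 → on.
(15, 45): 45² ≡ 12, rhs ≡ 12 → on.

2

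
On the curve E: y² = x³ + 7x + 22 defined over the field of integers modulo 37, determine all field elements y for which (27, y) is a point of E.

x³ + 7x + 22 = 19894 ≡ 25 (mod 37).
Square roots of 25 mod 37: 5 and 32 (since 5² = 25 ≡ 25).

5, 32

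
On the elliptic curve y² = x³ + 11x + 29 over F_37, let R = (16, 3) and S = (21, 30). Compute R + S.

(16, 3) + (21, 30). λ = (30 - 3)/(21 - 16) ≡ 27/5 mod 37. 5⁻¹ ≡ 15 (mod 37), so λ ≡ 35.
  x = λ² - 16 - 21 = 1225 - 37 ≡ 4; y = λ·(16 - 4) - 3 ≡ 10. → (4, 10)

(4, 10)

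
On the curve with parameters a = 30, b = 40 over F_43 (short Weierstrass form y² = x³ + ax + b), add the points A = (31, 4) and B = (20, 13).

(31, 4) + (20, 13). λ = (13 - 4)/(20 - 31) ≡ 9/32 mod 43. 32⁻¹ ≡ 39 (mod 43) since 32·39 = 1248 ≡ 1, so λ ≡ 7.
  x = λ² - 31 - 20 = 49 - 51 ≡ 41; y = λ·(31 - 41) - 4 ≡ 12. → (41, 12)

(41, 12)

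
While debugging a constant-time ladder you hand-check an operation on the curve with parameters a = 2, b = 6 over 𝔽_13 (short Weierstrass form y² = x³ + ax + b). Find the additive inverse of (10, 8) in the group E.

-(10, 8) = (10, -8 mod 13) = (10, 5).

(10, 5)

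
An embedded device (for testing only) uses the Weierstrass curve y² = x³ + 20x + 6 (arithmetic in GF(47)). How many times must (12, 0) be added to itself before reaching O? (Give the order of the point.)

2P: (12, 0) + (12, 0): same x and y₁ ≡ -y₂, so the sum is O.
2P = O, so the order is 2.

2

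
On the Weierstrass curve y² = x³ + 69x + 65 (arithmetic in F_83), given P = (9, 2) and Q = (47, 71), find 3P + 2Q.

First 3P:
Repeated addition: build up to 3P.
2P: tangent at (9, 2): λ = (3·9² + 69)/(2·2) ≡ 63/4. 4⁻¹ ≡ 21 (mod 83), so λ ≡ 63·21 ≡ 78.
  x = λ² - 9 - 9 = 6084 - 18 ≡ 7; y = λ·(9 - 7) - 2 ≡ 71. → (7, 71)
3P: (7, 71) + (9, 2). λ = (2 - 71)/(9 - 7) ≡ 14/2 mod 83. 2⁻¹ ≡ 42 (mod 83), so λ ≡ 7.
  x = λ² - 7 - 9 = 49 - 16 ≡ 33; y = λ·(7 - 33) - 71 ≡ 79. → (33, 79)
3P = (33, 79).
Next 2Q:
Repeated addition: build up to 2Q.
2Q: tangent at (47, 71): λ = (3·47² + 69)/(2·71) ≡ 56/59. 59⁻¹ ≡ 38 (mod 83), so λ ≡ 56·38 ≡ 53.
  x = λ² - 47 - 47 = 2809 - 94 ≡ 59; y = λ·(47 - 59) - 71 ≡ 40. → (59, 40)
2Q = (59, 40).
Finally 3P + 2Q:
(33, 79) + (59, 40). λ = (40 - 79)/(59 - 33) ≡ 44/26 mod 83. 26⁻¹ ≡ 16 (mod 83) since 26·16 = 416 ≡ 1, so λ ≡ 40.
  x = λ² - 33 - 59 = 1600 - 92 ≡ 14; y = λ·(33 - 14) - 79 ≡ 17. → (14, 17)

(14, 17)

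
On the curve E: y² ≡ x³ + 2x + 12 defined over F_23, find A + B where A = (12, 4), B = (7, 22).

(12, 4) + (7, 22). λ = (22 - 4)/(7 - 12) ≡ 18/18 mod 23. 18⁻¹ ≡ 9 (mod 23), so λ ≡ 1.
  x = λ² - 12 - 7 = 1 - 19 ≡ 5; y = λ·(12 - 5) - 4 ≡ 3. → (5, 3)

(5, 3)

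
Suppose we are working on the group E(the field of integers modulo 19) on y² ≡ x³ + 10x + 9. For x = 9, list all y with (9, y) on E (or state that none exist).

7, 12

x³ + 10x + 9 = 828 ≡ 11 (mod 19).
Square roots of 11 mod 19: 7 and 12 (since 7² = 49 ≡ 11).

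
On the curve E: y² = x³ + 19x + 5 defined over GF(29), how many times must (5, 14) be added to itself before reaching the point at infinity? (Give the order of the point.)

7

2P: tangent at (5, 14): λ = (3·5² + 19)/(2·14) ≡ 7/28. 28⁻¹ ≡ 28 (mod 29), so λ ≡ 7·28 ≡ 22.
  x = λ² - 5 - 5 = 484 - 10 ≡ 10; y = λ·(5 - 10) - 14 ≡ 21. → (10, 21)
3P: (10, 21) + (5, 14). λ = (14 - 21)/(5 - 10) ≡ 22/24 mod 29. 24⁻¹ ≡ 23 (mod 29) since 24·23 = 552 ≡ 1, so λ ≡ 13.
  x = λ² - 10 - 5 = 169 - 15 ≡ 9; y = λ·(10 - 9) - 21 ≡ 21. → (9, 21)
4P: (9, 21) + (5, 14). λ = (14 - 21)/(5 - 9) ≡ 22/25 mod 29. 25⁻¹ ≡ 7 (mod 29) since 25·7 = 175 ≡ 1, so λ ≡ 9.
  x = λ² - 9 - 5 = 81 - 14 ≡ 9; y = λ·(9 - 9) - 21 ≡ 8. → (9, 8)
5P: (9, 8) + (5, 14). λ = (14 - 8)/(5 - 9) ≡ 6/25 mod 29. 25⁻¹ ≡ 7 (mod 29) since 25·7 = 175 ≡ 1, so λ ≡ 13.
  x = λ² - 9 - 5 = 169 - 14 ≡ 10; y = λ·(9 - 10) - 8 ≡ 8. → (10, 8)
6P: (10, 8) + (5, 14). λ = (14 - 8)/(5 - 10) ≡ 6/24 mod 29. 24⁻¹ ≡ 23 (mod 29) since 24·23 = 552 ≡ 1, so λ ≡ 22.
  x = λ² - 10 - 5 = 484 - 15 ≡ 5; y = λ·(10 - 5) - 8 ≡ 15. → (5, 15)
7P: (5, 15) + (5, 14): same x and y₁ ≡ -y₂, so the sum is the point at infinity.
7P = the point at infinity, so the order is 7.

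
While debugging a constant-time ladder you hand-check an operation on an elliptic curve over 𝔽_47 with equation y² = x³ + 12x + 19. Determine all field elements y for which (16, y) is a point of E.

none

x³ + 12x + 19 = 4307 ≡ 30 (mod 47).
30 is a non-residue mod 47; no y exists.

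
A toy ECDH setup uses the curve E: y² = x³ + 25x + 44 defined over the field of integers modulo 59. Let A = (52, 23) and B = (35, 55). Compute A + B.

(52, 23) + (35, 55). λ = (55 - 23)/(35 - 52) ≡ 32/42 mod 59. 42⁻¹ ≡ 52 (mod 59), so λ ≡ 12.
  x = λ² - 52 - 35 = 144 - 87 ≡ 57; y = λ·(52 - 57) - 23 ≡ 35. → (57, 35)

(57, 35)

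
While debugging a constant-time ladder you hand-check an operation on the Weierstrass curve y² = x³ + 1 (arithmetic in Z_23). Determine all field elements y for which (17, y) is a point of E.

none

x³ + 0x + 1 = 4914 ≡ 15 (mod 23).
15 is a non-residue mod 23; no y exists.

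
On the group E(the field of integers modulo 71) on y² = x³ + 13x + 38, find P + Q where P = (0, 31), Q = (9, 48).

(27, 60)

(0, 31) + (9, 48). λ = (48 - 31)/(9 - 0) ≡ 17/9 mod 71. 9⁻¹ ≡ 8 (mod 71), so λ ≡ 65.
  x = λ² - 0 - 9 = 4225 - 9 ≡ 27; y = λ·(0 - 27) - 31 ≡ 60. → (27, 60)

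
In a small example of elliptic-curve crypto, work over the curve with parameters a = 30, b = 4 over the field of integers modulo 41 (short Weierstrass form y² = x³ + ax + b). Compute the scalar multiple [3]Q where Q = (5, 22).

(10, 19)

Repeated addition: build up to 3Q.
2Q: tangent at (5, 22): λ = (3·5² + 30)/(2·22) ≡ 23/3. 3⁻¹ ≡ 14 (mod 41), so λ ≡ 23·14 ≡ 35.
  x = λ² - 5 - 5 = 1225 - 10 ≡ 26; y = λ·(5 - 26) - 22 ≡ 22. → (26, 22)
3Q: (26, 22) + (5, 22). λ = (22 - 22)/(5 - 26) ≡ 0/20 mod 41. 20⁻¹ ≡ 39 (mod 41) since 20·39 = 780 ≡ 1, so λ ≡ 0.
  x = λ² - 26 - 5 = 0 - 31 ≡ 10; y = λ·(26 - 10) - 22 ≡ 19. → (10, 19)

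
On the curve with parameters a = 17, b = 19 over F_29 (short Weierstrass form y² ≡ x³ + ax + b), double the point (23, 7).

(17, 1)

tangent at (23, 7): λ = (3·23² + 17)/(2·7) ≡ 9/14. 14⁻¹ ≡ 27 (mod 29), so λ ≡ 9·27 ≡ 11.
  x = λ² - 23 - 23 = 121 - 46 ≡ 17; y = λ·(23 - 17) - 7 ≡ 1. → (17, 1)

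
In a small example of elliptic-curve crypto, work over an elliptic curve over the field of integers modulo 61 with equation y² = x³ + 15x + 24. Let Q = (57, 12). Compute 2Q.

(33, 51)

tangent at (57, 12): λ = (3·57² + 15)/(2·12) ≡ 2/24. 24⁻¹ ≡ 28 (mod 61) since 24·28 = 672 ≡ 1, so λ ≡ 2·28 ≡ 56.
  x = λ² - 57 - 57 = 3136 - 114 ≡ 33; y = λ·(57 - 33) - 12 ≡ 51. → (33, 51)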